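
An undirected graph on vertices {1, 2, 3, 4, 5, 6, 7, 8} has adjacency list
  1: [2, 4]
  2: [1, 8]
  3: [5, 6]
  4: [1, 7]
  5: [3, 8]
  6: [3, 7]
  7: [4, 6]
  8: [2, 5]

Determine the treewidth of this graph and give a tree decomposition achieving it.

Treewidth 2.
Bags: B1 = {3, 5, 6}  B2 = {5, 6, 7}  B3 = {4, 5, 7}  B4 = {1, 4, 5}  B5 = {1, 2, 5}  B6 = {2, 5, 8}
Tree: B1–B2, B2–B3, B3–B4, B4–B5, B5–B6

The largest bag has 3 vertices, giving width 2; this decomposition certifies tw(G) ≤ 2. Since 5–3–6–7–4–1–2–8–5 is a cycle in G, G is not acyclic. Forests are exactly the graphs of treewidth ≤ 1, so tw(G) ≥ 2. Therefore the treewidth is 2.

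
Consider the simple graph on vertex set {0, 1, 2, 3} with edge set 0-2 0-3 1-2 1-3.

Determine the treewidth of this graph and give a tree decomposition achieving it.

Treewidth 2.
One optimal decomposition is:
Bags: B1 = {1, 2, 3}  B2 = {0, 2, 3}
Tree: B1–B2

The largest bag has 3 vertices, giving width 2; this decomposition certifies tw(G) ≤ 2. The edges 3–1–2–0–3 form a cycle, so G is not a tree and its treewidth is at least 2. The upper and lower bounds meet at 2, so that is the treewidth.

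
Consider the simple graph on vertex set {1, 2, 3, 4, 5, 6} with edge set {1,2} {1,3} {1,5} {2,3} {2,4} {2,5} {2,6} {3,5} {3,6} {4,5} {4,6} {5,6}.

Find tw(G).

3

A width-3 tree decomposition is:
Bags: B1 = {1, 2, 3, 5}  B2 = {2, 3, 5, 6}  B3 = {2, 4, 5, 6}
Tree: B1–B2, B2–B3
Each bag holds 4 vertices, so the decomposition has width 3, which upper-bounds the treewidth. On the other hand G contains the 4-clique {1, 2, 3, 5}. A clique must lie in a single bag of any decomposition, so no decomposition can have width below 3. Combining the bounds, tw(G) = 3.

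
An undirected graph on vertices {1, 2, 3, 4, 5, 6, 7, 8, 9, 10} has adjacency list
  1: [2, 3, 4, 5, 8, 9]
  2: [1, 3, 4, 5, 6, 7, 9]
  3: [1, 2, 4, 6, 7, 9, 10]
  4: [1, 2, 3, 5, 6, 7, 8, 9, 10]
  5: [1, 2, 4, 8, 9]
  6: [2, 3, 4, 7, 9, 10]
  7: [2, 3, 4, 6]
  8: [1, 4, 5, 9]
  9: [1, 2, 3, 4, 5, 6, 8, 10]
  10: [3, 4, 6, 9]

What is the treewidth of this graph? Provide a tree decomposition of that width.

Treewidth 4.
Bags: B1 = {1, 2, 3, 4, 9}  B2 = {1, 2, 4, 5, 9}  B3 = {2, 3, 4, 6, 9}  B4 = {3, 4, 6, 9, 10}  B5 = {2, 3, 4, 6, 7}  B6 = {1, 4, 5, 8, 9}
Tree: B1–B2, B1–B3, B3–B4, B3–B5, B2–B6

Every bag has size at most 5, so the width is 5 − 1 = 4 and tw(G) ≤ 4. Conversely, {1, 4, 5, 8, 9} is a clique of size 5, and the vertices of any clique must share a bag in every tree decomposition; so some bag has ≥ 5 vertices and tw(G) ≥ 4. Combining the bounds, tw(G) = 4.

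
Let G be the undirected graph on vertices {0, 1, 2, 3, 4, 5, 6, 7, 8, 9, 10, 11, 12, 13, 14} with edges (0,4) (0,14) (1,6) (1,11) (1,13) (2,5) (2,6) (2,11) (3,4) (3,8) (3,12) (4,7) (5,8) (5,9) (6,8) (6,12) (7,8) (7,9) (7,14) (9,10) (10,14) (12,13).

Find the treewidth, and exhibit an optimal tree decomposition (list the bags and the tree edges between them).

Treewidth 3.
Bags: B1 = {0, 4, 10, 14}  B2 = {4, 7, 10, 14}  B3 = {4, 7, 9, 10}  B4 = {3, 4, 7, 9}  B5 = {3, 7, 8, 9}  B6 = {3, 5, 8, 9}  B7 = {3, 5, 8, 12}  B8 = {5, 6, 8, 12}  B9 = {2, 5, 6, 12}  B10 = {2, 6, 12, 13}  B11 = {1, 2, 6, 13}  B12 = {1, 2, 11, 13}
Tree: B1–B2, B2–B3, B3–B4, B4–B5, B5–B6, B6–B7, B7–B8, B8–B9, B9–B10, B10–B11, B11–B12

Every bag has size at most 4, so the width is 4 − 1 = 3 and tw(G) ≤ 3. For the lower bound: the 4 vertex sets {0,10,14}, {4}, {7}, {3,5,8,9} are disjoint, each induces a connected subgraph, and every pair is joined by at least one edge of G. Contracting each set to a single vertex therefore yields K_{4} as a minor, and since treewidth is minor-monotone, tw(G) ≥ tw(K_{4}) = 3. Therefore the treewidth is 3.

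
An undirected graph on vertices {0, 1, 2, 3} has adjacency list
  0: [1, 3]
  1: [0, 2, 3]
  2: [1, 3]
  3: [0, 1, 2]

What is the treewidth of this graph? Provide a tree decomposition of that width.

Every bag has size at most 3, so the width is 3 − 1 = 2 and tw(G) ≤ 2. Conversely, {0, 1, 3} is a clique of size 3, and the vertices of any clique must share a bag in every tree decomposition; so some bag has ≥ 3 vertices and tw(G) ≥ 2. The upper and lower bounds meet at 2, so that is the treewidth.

Treewidth 2.
Bags: B1 = {1, 2, 3}  B2 = {0, 1, 3}
Tree: B1–B2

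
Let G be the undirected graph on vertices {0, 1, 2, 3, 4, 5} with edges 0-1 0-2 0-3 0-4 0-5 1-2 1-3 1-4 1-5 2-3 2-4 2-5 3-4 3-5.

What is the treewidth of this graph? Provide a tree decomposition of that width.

Treewidth 4.
One optimal decomposition is:
Bags: B1 = {0, 1, 2, 3, 5}  B2 = {0, 1, 2, 3, 4}
Tree: B1–B2

The largest bag has 5 vertices, giving width 4; this decomposition certifies tw(G) ≤ 4. Conversely, {0, 1, 2, 3, 4} is a clique of size 5, and the vertices of any clique must share a bag in every tree decomposition; so some bag has ≥ 5 vertices and tw(G) ≥ 4. Combining the bounds, tw(G) = 4.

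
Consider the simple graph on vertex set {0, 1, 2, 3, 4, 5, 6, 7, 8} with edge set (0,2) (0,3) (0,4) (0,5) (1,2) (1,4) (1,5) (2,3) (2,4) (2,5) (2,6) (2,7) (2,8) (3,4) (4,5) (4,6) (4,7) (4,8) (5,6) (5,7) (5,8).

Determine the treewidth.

3

A width-3 tree decomposition is:
Bags: B1 = {1, 2, 4, 5}  B2 = {2, 4, 5, 8}  B3 = {2, 4, 5, 7}  B4 = {0, 2, 4, 5}  B5 = {2, 4, 5, 6}  B6 = {0, 2, 3, 4}
Tree: B1–B2, B1–B3, B2–B4, B4–B5, B4–B6
Every bag has size at most 4, so the width is 4 − 1 = 3 and tw(G) ≤ 3. For the lower bound, the 4 vertices {0, 2, 3, 4} are pairwise adjacent, and any tree decomposition puts a clique entirely inside one bag — forcing width ≥ 3. The upper and lower bounds meet at 3, so that is the treewidth.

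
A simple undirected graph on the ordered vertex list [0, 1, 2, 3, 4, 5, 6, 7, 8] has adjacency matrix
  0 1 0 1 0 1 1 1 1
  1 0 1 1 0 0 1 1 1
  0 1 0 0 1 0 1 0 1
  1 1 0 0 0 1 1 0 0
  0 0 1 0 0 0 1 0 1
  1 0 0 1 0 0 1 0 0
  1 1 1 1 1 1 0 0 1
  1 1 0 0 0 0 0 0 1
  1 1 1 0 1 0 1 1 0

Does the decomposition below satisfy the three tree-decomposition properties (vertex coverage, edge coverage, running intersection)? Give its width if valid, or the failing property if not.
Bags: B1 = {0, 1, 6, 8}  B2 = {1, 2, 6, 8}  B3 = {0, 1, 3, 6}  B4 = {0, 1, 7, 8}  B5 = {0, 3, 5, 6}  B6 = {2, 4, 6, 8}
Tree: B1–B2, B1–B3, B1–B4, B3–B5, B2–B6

Every vertex of G appears in some bag (union = {0, 1, 2, 3, 4, 5, 6, 7, 8}); every edge is covered by a bag; and for each vertex v the set of bags containing v is connected in the bag tree. The decomposition is therefore valid. The largest bag has 4 vertices, so the width is 3.

Yes; width 3.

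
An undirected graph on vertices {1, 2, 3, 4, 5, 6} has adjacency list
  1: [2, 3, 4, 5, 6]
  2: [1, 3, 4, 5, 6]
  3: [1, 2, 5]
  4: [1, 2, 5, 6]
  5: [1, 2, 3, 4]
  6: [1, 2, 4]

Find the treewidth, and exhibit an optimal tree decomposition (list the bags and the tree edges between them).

Treewidth 3.
One optimal decomposition is:
Bags: B1 = {1, 2, 4, 5}  B2 = {1, 2, 3, 5}  B3 = {1, 2, 4, 6}
Tree: B1–B2, B1–B3

The largest bag has 4 vertices, giving width 3; this decomposition certifies tw(G) ≤ 3. For the lower bound, the 4 vertices {1, 2, 3, 5} are pairwise adjacent, and any tree decomposition puts a clique entirely inside one bag — forcing width ≥ 3. Combining the bounds, tw(G) = 3.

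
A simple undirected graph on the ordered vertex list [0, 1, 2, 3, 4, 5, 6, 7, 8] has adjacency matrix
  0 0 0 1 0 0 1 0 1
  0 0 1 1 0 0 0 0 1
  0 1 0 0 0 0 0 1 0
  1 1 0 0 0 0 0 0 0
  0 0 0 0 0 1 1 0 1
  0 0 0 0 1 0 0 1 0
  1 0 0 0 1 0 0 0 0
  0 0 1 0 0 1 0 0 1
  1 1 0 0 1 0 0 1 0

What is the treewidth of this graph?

A width-3 tree decomposition is:
Bags: B1 = {0, 1, 3, 6}  B2 = {0, 1, 6, 8}  B3 = {1, 4, 6, 8}  B4 = {1, 2, 4, 8}  B5 = {2, 4, 7, 8}  B6 = {2, 4, 5, 7}
Tree: B1–B2, B2–B3, B3–B4, B4–B5, B5–B6
Every bag has size at most 4, so the width is 4 − 1 = 3 and tw(G) ≤ 3. For the lower bound: the 4 vertex sets {0,3,6}, {1}, {8}, {2,4,5,7} are disjoint, each induces a connected subgraph, and every pair is joined by at least one edge of G. Contracting each set to a single vertex therefore yields K_{4} as a minor, and since treewidth is minor-monotone, tw(G) ≥ tw(K_{4}) = 3. Hence tw(G) = 3 exactly.

3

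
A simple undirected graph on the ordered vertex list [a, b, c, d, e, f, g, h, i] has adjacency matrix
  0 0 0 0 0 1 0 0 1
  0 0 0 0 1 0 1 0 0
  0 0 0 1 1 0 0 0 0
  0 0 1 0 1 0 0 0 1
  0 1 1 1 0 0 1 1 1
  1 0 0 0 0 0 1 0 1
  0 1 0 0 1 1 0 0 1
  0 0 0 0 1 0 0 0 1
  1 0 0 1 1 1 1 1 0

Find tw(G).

A width-2 tree decomposition is:
Bags: B1 = {d, e, i}  B2 = {e, h, i}  B3 = {e, g, i}  B4 = {b, e, g}  B5 = {f, g, i}  B6 = {a, f, i}  B7 = {c, d, e}
Tree: B1–B2, B2–B3, B3–B4, B3–B5, B5–B6, B1–B7
The largest bag has 3 vertices, giving width 2; this decomposition certifies tw(G) ≤ 2. On the other hand G contains the 3-clique {c, d, e}. A clique must lie in a single bag of any decomposition, so no decomposition can have width below 2. The upper and lower bounds meet at 2, so that is the treewidth.

2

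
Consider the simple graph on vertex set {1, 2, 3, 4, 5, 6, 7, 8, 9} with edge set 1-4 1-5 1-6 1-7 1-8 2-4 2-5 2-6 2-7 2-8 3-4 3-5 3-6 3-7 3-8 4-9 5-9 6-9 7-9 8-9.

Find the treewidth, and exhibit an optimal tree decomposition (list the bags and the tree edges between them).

Treewidth 4.
Bags: B1 = {1, 2, 3, 5, 9}  B2 = {1, 2, 3, 4, 9}  B3 = {1, 2, 3, 6, 9}  B4 = {1, 2, 3, 8, 9}  B5 = {1, 2, 3, 7, 9}
Tree: B1–B2, B2–B3, B3–B4, B4–B5

Every bag has size at most 5, so the width is 5 − 1 = 4 and tw(G) ≤ 4. For the lower bound: the 5 vertex sets {5,9}, {3,4}, {2,6}, {1}, {8} are disjoint, each induces a connected subgraph, and every pair is joined by at least one edge of G. Contracting each set to a single vertex therefore yields K_{5} as a minor, and since treewidth is minor-monotone, tw(G) ≥ tw(K_{5}) = 4. Combining the bounds, tw(G) = 4.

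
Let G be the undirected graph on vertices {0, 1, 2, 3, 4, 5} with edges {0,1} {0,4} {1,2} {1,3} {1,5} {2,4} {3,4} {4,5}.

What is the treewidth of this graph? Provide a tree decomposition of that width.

Treewidth 2.
One optimal decomposition is:
Bags: B1 = {0, 1, 4}  B2 = {1, 2, 4}  B3 = {1, 3, 4}  B4 = {1, 4, 5}
Tree: B1–B2, B2–B3, B3–B4

Every bag has size at most 3, so the width is 3 − 1 = 2 and tw(G) ≤ 2. The edges 0–1–2–4–0 form a cycle, so G is not a tree and its treewidth is at least 2. Hence tw(G) = 2 exactly.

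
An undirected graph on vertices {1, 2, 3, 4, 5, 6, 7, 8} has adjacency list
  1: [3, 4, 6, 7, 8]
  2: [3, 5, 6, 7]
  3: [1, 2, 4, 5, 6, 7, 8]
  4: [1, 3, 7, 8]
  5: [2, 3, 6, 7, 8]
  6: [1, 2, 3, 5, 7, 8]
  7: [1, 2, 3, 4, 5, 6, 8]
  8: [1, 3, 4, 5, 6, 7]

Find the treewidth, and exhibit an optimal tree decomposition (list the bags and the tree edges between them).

Each bag holds 5 vertices, so the decomposition has width 4, which upper-bounds the treewidth. On the other hand G contains the 5-clique {1, 3, 4, 7, 8}. A clique must lie in a single bag of any decomposition, so no decomposition can have width below 4. Combining the bounds, tw(G) = 4.

Treewidth 4.
Bags: B1 = {1, 3, 6, 7, 8}  B2 = {3, 5, 6, 7, 8}  B3 = {2, 3, 5, 6, 7}  B4 = {1, 3, 4, 7, 8}
Tree: B1–B2, B2–B3, B1–B4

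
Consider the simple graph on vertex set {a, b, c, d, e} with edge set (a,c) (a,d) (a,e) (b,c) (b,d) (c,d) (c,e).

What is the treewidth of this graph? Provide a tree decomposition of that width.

Each bag holds 3 vertices, so the decomposition has width 2, which upper-bounds the treewidth. For the lower bound, the 3 vertices {a, c, d} are pairwise adjacent, and any tree decomposition puts a clique entirely inside one bag — forcing width ≥ 2. Combining the bounds, tw(G) = 2.

Treewidth 2.
One such decomposition:
Bags: B1 = {a, c, e}  B2 = {a, c, d}  B3 = {b, c, d}
Tree: B1–B2, B2–B3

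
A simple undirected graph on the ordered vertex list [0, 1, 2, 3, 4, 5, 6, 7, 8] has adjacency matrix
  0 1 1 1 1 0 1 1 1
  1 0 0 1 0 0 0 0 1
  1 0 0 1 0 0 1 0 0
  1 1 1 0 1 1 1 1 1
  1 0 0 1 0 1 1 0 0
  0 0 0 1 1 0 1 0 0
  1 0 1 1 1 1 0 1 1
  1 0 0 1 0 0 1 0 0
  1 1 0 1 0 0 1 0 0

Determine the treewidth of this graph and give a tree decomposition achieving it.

Treewidth 3.
One such decomposition:
Bags: B1 = {0, 2, 3, 6}  B2 = {0, 3, 4, 6}  B3 = {3, 4, 5, 6}  B4 = {0, 3, 6, 7}  B5 = {0, 3, 6, 8}  B6 = {0, 1, 3, 8}
Tree: B1–B2, B2–B3, B1–B4, B4–B5, B5–B6

Every bag has size at most 4, so the width is 4 − 1 = 3 and tw(G) ≤ 3. Conversely, {0, 1, 3, 8} is a clique of size 4, and the vertices of any clique must share a bag in every tree decomposition; so some bag has ≥ 4 vertices and tw(G) ≥ 3. Hence tw(G) = 3 exactly.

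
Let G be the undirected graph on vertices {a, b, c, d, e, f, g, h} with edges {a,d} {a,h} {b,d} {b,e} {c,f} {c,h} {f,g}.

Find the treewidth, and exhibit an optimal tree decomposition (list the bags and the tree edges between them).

Treewidth 1.
One such decomposition:
Bags: B1 = {b, e}  B2 = {b, d}  B3 = {a, d}  B4 = {a, h}  B5 = {c, h}  B6 = {c, f}  B7 = {f, g}
Tree: B1–B2, B2–B3, B3–B4, B4–B5, B5–B6, B6–B7

The largest bag has 2 vertices, giving width 1; this decomposition certifies tw(G) ≤ 1. Any graph with an edge has treewidth ≥ 1, and G has the edge e–b. Combining the bounds, tw(G) = 1.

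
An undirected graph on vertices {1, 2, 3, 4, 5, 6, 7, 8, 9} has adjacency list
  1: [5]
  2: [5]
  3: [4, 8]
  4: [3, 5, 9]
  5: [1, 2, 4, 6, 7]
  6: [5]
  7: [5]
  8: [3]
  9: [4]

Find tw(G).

1

A width-1 tree decomposition is:
Bags: B1 = {3, 4}  B2 = {4, 5}  B3 = {3, 8}  B4 = {5, 7}  B5 = {1, 5}  B6 = {5, 6}  B7 = {4, 9}  B8 = {2, 5}
Tree: B1–B2, B1–B3, B2–B4, B4–B5, B2–B6, B2–B7, B5–B8
The largest bag has 2 vertices, giving width 1; this decomposition certifies tw(G) ≤ 1. G has an edge, so its treewidth is at least 1. The upper and lower bounds meet at 1, so that is the treewidth.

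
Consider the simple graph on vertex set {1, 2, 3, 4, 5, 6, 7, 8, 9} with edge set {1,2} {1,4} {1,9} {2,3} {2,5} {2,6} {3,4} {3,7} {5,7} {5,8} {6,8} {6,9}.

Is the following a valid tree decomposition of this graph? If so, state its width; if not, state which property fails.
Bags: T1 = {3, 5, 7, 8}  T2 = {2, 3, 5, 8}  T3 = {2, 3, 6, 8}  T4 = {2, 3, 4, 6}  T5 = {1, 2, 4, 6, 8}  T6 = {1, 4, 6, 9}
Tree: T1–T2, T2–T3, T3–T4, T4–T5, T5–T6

A tree decomposition must satisfy three properties: every vertex lies in some bag; for every edge, both endpoints lie together in some bag; and for every vertex, the bags containing it form a connected subtree. Here bags containing vertex 8 are not connected in the tree, so the decomposition is invalid.

No — bags containing vertex 8 are not connected in the tree.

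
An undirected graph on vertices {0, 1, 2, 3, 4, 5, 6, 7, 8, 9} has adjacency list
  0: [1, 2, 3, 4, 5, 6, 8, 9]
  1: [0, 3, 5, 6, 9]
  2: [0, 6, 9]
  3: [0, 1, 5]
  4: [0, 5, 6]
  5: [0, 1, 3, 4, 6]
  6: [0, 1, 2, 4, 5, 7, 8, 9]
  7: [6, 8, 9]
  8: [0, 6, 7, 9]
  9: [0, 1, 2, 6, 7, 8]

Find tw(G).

A width-3 tree decomposition is:
Bags: B1 = {0, 6, 8, 9}  B2 = {0, 2, 6, 9}  B3 = {0, 1, 6, 9}  B4 = {0, 1, 5, 6}  B5 = {0, 4, 5, 6}  B6 = {6, 7, 8, 9}  B7 = {0, 1, 3, 5}
Tree: B1–B2, B2–B3, B3–B4, B4–B5, B1–B6, B4–B7
Each bag holds 4 vertices, so the decomposition has width 3, which upper-bounds the treewidth. For the lower bound, the 4 vertices {0, 1, 3, 5} are pairwise adjacent, and any tree decomposition puts a clique entirely inside one bag — forcing width ≥ 3. The upper and lower bounds meet at 3, so that is the treewidth.

3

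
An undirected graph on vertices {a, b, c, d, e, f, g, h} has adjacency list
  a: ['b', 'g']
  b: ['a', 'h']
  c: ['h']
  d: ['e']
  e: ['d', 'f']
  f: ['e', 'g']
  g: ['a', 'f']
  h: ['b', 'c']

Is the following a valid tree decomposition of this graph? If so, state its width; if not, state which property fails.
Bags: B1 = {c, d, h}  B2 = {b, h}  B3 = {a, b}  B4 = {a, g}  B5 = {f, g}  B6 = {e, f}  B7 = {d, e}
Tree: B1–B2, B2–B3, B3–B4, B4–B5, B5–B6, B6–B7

No — bags containing vertex d are not connected in the tree.

A tree decomposition must satisfy three properties: every vertex lies in some bag; for every edge, both endpoints lie together in some bag; and for every vertex, the bags containing it form a connected subtree. Here bags containing vertex d are not connected in the tree, so the decomposition is invalid.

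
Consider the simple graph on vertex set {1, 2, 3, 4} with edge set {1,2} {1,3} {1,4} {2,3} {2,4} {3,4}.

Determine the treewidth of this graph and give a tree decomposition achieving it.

Treewidth 3.
Bags: B1 = {1, 2, 3, 4}
Tree: (single bag)

With just one bag of size 4, the width is 4 − 1 = 3, so tw(G) ≤ 3. On the other hand G contains the 4-clique {1, 2, 3, 4}. A clique must lie in a single bag of any decomposition, so no decomposition can have width below 3. Combining the bounds, tw(G) = 3.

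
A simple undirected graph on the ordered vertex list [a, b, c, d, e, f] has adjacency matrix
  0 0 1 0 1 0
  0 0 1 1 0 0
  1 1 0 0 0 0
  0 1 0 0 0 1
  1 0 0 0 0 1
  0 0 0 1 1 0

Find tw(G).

2

A width-2 tree decomposition is:
Bags: B1 = {b, d, f}  B2 = {b, e, f}  B3 = {a, b, e}  B4 = {a, b, c}
Tree: B1–B2, B2–B3, B3–B4
Each bag holds 3 vertices, so the decomposition has width 2, which upper-bounds the treewidth. Since b–d–f–e–a–c–b is a cycle in G, G is not acyclic. Forests are exactly the graphs of treewidth ≤ 1, so tw(G) ≥ 2. Hence tw(G) = 2 exactly.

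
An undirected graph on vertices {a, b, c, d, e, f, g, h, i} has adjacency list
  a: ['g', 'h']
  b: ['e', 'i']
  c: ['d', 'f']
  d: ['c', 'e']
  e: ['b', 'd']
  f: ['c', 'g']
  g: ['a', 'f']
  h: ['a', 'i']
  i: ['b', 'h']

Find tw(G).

A width-2 tree decomposition is:
Bags: B1 = {c, f, g}  B2 = {a, c, g}  B3 = {a, c, h}  B4 = {c, h, i}  B5 = {b, c, i}  B6 = {b, c, e}  B7 = {c, d, e}
Tree: B1–B2, B2–B3, B3–B4, B4–B5, B5–B6, B6–B7
Each bag holds 3 vertices, so the decomposition has width 2, which upper-bounds the treewidth. For the lower bound, G contains the cycle c–f–g–a–h–i–b–e–d–c, so G is not a forest; only forests have treewidth ≤ 1, hence tw(G) ≥ 2. Therefore the treewidth is 2.

2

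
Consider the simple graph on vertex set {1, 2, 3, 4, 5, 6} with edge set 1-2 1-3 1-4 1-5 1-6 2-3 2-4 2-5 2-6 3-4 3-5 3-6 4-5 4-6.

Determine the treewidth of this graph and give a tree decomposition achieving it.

The largest bag has 5 vertices, giving width 4; this decomposition certifies tw(G) ≤ 4. Conversely, {1, 2, 3, 4, 5} is a clique of size 5, and the vertices of any clique must share a bag in every tree decomposition; so some bag has ≥ 5 vertices and tw(G) ≥ 4. Therefore the treewidth is 4.

Treewidth 4.
One optimal decomposition is:
Bags: B1 = {1, 2, 3, 4, 5}  B2 = {1, 2, 3, 4, 6}
Tree: B1–B2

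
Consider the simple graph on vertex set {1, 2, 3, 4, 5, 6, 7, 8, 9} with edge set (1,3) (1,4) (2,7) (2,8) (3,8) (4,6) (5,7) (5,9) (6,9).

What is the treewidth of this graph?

A width-2 tree decomposition is:
Bags: B1 = {2, 7, 8}  B2 = {5, 7, 8}  B3 = {5, 8, 9}  B4 = {6, 8, 9}  B5 = {4, 6, 8}  B6 = {1, 4, 8}  B7 = {1, 3, 8}
Tree: B1–B2, B2–B3, B3–B4, B4–B5, B5–B6, B6–B7
The largest bag has 3 vertices, giving width 2; this decomposition certifies tw(G) ≤ 2. Since 8–2–7–5–9–6–4–1–3–8 is a cycle in G, G is not acyclic. Forests are exactly the graphs of treewidth ≤ 1, so tw(G) ≥ 2. Hence tw(G) = 2 exactly.

2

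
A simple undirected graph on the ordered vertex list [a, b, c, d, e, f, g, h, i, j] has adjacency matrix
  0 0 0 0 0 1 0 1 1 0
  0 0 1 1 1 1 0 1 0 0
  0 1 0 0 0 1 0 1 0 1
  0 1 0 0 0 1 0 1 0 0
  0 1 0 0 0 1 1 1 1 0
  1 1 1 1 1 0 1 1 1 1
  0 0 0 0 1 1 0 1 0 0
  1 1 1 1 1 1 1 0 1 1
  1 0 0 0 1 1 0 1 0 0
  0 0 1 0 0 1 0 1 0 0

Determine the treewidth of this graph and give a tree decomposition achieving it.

Each bag holds 4 vertices, so the decomposition has width 3, which upper-bounds the treewidth. For the lower bound, the 4 vertices {e, f, g, h} are pairwise adjacent, and any tree decomposition puts a clique entirely inside one bag — forcing width ≥ 3. Hence tw(G) = 3 exactly.

Treewidth 3.
Bags: B1 = {e, f, h, i}  B2 = {b, e, f, h}  B3 = {a, f, h, i}  B4 = {b, c, f, h}  B5 = {c, f, h, j}  B6 = {b, d, f, h}  B7 = {e, f, g, h}
Tree: B1–B2, B1–B3, B2–B4, B4–B5, B4–B6, B1–B7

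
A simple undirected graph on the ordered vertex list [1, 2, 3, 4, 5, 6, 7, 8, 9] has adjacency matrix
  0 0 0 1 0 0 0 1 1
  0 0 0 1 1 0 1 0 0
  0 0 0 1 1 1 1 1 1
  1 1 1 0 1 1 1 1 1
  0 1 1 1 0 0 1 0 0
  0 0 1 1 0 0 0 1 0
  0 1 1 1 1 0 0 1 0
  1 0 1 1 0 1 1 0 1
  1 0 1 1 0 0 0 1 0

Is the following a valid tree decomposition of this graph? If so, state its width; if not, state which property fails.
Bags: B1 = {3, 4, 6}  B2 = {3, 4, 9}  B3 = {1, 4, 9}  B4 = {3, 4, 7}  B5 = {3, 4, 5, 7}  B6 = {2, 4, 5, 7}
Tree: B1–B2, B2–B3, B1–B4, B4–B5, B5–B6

A tree decomposition must satisfy three properties: every vertex lies in some bag; for every edge, both endpoints lie together in some bag; and for every vertex, the bags containing it form a connected subtree. Here vertex 8 appears in no bag, so the decomposition is invalid.

No — vertex 8 appears in no bag.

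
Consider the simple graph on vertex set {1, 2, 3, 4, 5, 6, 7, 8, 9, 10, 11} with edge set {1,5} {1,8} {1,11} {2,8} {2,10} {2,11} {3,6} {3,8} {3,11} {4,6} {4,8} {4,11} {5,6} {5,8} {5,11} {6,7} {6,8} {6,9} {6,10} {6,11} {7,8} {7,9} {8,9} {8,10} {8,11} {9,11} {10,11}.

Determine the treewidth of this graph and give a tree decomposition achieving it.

Treewidth 3.
Bags: B1 = {6, 8, 9, 11}  B2 = {3, 6, 8, 11}  B3 = {4, 6, 8, 11}  B4 = {6, 8, 10, 11}  B5 = {5, 6, 8, 11}  B6 = {2, 8, 10, 11}  B7 = {6, 7, 8, 9}  B8 = {1, 5, 8, 11}
Tree: B1–B2, B1–B3, B3–B4, B3–B5, B4–B6, B1–B7, B5–B8

The largest bag has 4 vertices, giving width 3; this decomposition certifies tw(G) ≤ 3. On the other hand G contains the 4-clique {1, 5, 8, 11}. A clique must lie in a single bag of any decomposition, so no decomposition can have width below 3. Therefore the treewidth is 3.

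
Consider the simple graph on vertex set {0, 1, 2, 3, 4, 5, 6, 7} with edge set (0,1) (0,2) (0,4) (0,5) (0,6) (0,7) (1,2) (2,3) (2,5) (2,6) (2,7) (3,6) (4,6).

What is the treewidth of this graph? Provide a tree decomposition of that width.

Treewidth 2.
One optimal decomposition is:
Bags: B1 = {0, 4, 6}  B2 = {0, 2, 6}  B3 = {0, 2, 5}  B4 = {0, 1, 2}  B5 = {0, 2, 7}  B6 = {2, 3, 6}
Tree: B1–B2, B2–B3, B2–B4, B3–B5, B2–B6

The largest bag has 3 vertices, giving width 2; this decomposition certifies tw(G) ≤ 2. Conversely, {0, 1, 2} is a clique of size 3, and the vertices of any clique must share a bag in every tree decomposition; so some bag has ≥ 3 vertices and tw(G) ≥ 2. The upper and lower bounds meet at 2, so that is the treewidth.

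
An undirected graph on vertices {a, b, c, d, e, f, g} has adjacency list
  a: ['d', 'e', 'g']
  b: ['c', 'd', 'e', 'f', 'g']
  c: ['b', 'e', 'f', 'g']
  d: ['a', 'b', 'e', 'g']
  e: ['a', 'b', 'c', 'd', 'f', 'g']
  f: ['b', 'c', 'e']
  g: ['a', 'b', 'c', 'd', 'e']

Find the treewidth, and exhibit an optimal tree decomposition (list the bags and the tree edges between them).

Every bag has size at most 4, so the width is 4 − 1 = 3 and tw(G) ≤ 3. For the lower bound, the 4 vertices {a, d, e, g} are pairwise adjacent, and any tree decomposition puts a clique entirely inside one bag — forcing width ≥ 3. Hence tw(G) = 3 exactly.

Treewidth 3.
Bags: B1 = {b, d, e, g}  B2 = {b, c, e, g}  B3 = {a, d, e, g}  B4 = {b, c, e, f}
Tree: B1–B2, B1–B3, B2–B4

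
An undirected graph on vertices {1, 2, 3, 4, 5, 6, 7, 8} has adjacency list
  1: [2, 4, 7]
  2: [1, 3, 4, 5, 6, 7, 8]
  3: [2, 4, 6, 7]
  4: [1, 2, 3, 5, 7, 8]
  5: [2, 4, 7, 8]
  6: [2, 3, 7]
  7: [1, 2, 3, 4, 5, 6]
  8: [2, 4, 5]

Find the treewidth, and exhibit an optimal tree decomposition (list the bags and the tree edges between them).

Treewidth 3.
Bags: B1 = {1, 2, 4, 7}  B2 = {2, 3, 4, 7}  B3 = {2, 3, 6, 7}  B4 = {2, 4, 5, 7}  B5 = {2, 4, 5, 8}
Tree: B1–B2, B2–B3, B2–B4, B4–B5

Each bag holds 4 vertices, so the decomposition has width 3, which upper-bounds the treewidth. Conversely, {2, 4, 5, 8} is a clique of size 4, and the vertices of any clique must share a bag in every tree decomposition; so some bag has ≥ 4 vertices and tw(G) ≥ 3. The upper and lower bounds meet at 3, so that is the treewidth.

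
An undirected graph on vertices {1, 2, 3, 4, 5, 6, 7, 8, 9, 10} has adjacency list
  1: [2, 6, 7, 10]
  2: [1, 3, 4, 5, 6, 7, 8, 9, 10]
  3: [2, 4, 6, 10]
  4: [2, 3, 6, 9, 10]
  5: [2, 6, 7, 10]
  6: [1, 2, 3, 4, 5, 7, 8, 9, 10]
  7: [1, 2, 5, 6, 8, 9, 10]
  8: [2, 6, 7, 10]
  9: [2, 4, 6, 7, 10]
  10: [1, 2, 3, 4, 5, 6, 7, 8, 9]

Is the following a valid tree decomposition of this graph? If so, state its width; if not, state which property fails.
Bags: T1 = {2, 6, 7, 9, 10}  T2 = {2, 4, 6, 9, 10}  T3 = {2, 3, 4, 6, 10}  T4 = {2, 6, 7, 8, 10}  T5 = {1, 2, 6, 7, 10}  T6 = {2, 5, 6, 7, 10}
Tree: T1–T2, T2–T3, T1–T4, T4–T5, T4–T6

Vertex coverage: the bags together contain {1, 2, 3, 4, 5, 6, 7, 8, 9, 10}, the full vertex set. Edge coverage: each edge of G has both endpoints in at least one bag. Running intersection: for every vertex, the bags containing it form a connected subtree. All three properties hold, so this is a valid tree decomposition of width max|bag| − 1 = 4, and hence tw(G) ≤ 4.

Yes; width 4.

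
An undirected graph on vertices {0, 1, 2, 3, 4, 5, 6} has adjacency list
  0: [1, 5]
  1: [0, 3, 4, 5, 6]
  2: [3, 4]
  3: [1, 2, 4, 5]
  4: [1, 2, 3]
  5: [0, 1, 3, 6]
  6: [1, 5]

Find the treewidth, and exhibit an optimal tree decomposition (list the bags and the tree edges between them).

Treewidth 2.
One optimal decomposition is:
Bags: B1 = {1, 3, 4}  B2 = {1, 3, 5}  B3 = {2, 3, 4}  B4 = {0, 1, 5}  B5 = {1, 5, 6}
Tree: B1–B2, B1–B3, B2–B4, B2–B5

Each bag holds 3 vertices, so the decomposition has width 2, which upper-bounds the treewidth. For the lower bound, the 3 vertices {1, 3, 4} are pairwise adjacent, and any tree decomposition puts a clique entirely inside one bag — forcing width ≥ 2. Combining the bounds, tw(G) = 2.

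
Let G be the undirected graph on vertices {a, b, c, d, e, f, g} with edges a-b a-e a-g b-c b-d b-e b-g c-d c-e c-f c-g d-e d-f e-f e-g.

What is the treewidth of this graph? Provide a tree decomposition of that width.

Each bag holds 4 vertices, so the decomposition has width 3, which upper-bounds the treewidth. On the other hand G contains the 4-clique {c, d, e, f}. A clique must lie in a single bag of any decomposition, so no decomposition can have width below 3. Hence tw(G) = 3 exactly.

Treewidth 3.
Bags: B1 = {a, b, e, g}  B2 = {b, c, e, g}  B3 = {b, c, d, e}  B4 = {c, d, e, f}
Tree: B1–B2, B2–B3, B3–B4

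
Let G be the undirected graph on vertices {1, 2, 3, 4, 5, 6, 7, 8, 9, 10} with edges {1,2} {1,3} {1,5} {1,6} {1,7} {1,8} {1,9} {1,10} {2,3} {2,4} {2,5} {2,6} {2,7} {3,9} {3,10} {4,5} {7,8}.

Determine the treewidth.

A width-2 tree decomposition is:
Bags: B1 = {1, 2, 5}  B2 = {1, 2, 7}  B3 = {1, 2, 3}  B4 = {1, 3, 9}  B5 = {1, 3, 10}  B6 = {1, 7, 8}  B7 = {1, 2, 6}  B8 = {2, 4, 5}
Tree: B1–B2, B2–B3, B3–B4, B4–B5, B2–B6, B1–B7, B1–B8
Each bag holds 3 vertices, so the decomposition has width 2, which upper-bounds the treewidth. For the lower bound, the 3 vertices {1, 7, 8} are pairwise adjacent, and any tree decomposition puts a clique entirely inside one bag — forcing width ≥ 2. Hence tw(G) = 2 exactly.

2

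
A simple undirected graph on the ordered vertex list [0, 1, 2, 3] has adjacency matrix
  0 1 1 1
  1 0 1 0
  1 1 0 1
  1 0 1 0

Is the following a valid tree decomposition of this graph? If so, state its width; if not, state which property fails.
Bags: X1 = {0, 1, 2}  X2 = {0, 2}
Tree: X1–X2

No — vertex 3 appears in no bag.

A tree decomposition must satisfy three properties: every vertex lies in some bag; for every edge, both endpoints lie together in some bag; and for every vertex, the bags containing it form a connected subtree. Here vertex 3 appears in no bag, so the decomposition is invalid.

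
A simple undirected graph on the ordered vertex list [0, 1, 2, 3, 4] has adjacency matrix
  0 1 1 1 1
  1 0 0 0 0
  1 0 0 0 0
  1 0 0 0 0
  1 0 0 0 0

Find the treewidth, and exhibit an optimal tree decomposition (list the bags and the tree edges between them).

Every bag has size at most 2, so the width is 2 − 1 = 1 and tw(G) ≤ 1. Any graph with an edge has treewidth ≥ 1, and G has the edge 4–0. Combining the bounds, tw(G) = 1.

Treewidth 1.
One such decomposition:
Bags: B1 = {0, 4}  B2 = {0, 2}  B3 = {0, 1}  B4 = {0, 3}
Tree: B1–B2, B2–B3, B1–B4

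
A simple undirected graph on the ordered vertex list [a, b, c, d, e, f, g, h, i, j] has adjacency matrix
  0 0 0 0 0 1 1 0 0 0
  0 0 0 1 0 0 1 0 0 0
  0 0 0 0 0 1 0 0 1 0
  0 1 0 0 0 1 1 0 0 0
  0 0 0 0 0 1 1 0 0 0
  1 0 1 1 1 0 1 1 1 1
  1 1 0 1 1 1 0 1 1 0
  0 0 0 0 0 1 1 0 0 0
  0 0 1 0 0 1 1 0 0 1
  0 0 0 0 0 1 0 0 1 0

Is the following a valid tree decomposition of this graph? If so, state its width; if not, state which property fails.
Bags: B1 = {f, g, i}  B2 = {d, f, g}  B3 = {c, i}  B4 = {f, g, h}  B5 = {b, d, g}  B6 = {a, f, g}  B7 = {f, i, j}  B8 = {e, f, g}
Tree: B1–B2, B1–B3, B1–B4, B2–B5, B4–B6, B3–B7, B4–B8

No — edge (f,c) lies in no bag.

A tree decomposition must satisfy three properties: every vertex lies in some bag; for every edge, both endpoints lie together in some bag; and for every vertex, the bags containing it form a connected subtree. Here edge (f,c) lies in no bag, so the decomposition is invalid.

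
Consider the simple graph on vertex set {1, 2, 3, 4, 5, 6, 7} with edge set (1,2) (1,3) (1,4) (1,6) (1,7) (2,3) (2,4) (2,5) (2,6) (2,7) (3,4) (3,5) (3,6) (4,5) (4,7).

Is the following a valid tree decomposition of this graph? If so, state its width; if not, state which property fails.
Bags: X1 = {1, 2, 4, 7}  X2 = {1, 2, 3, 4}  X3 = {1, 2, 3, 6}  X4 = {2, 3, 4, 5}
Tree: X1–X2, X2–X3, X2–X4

Yes; width 3.

Vertex coverage: the bags together contain {1, 2, 3, 4, 5, 6, 7}, the full vertex set. Edge coverage: each edge of G has both endpoints in at least one bag. Running intersection: for every vertex, the bags containing it form a connected subtree. All three properties hold, so this is a valid tree decomposition of width max|bag| − 1 = 3, and hence tw(G) ≤ 3.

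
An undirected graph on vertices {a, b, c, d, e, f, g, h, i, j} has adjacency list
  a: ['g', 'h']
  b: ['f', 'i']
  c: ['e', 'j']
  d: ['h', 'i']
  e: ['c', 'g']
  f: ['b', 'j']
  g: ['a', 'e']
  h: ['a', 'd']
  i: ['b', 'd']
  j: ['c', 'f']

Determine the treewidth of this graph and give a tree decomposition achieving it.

Treewidth 2.
One optimal decomposition is:
Bags: B1 = {a, g, h}  B2 = {e, g, h}  B3 = {c, e, h}  B4 = {c, h, j}  B5 = {f, h, j}  B6 = {b, f, h}  B7 = {b, h, i}  B8 = {d, h, i}
Tree: B1–B2, B2–B3, B3–B4, B4–B5, B5–B6, B6–B7, B7–B8

Each bag holds 3 vertices, so the decomposition has width 2, which upper-bounds the treewidth. The edges h–a–g–e–c–j–f–b–i–d–h form a cycle, so G is not a tree and its treewidth is at least 2. Hence tw(G) = 2 exactly.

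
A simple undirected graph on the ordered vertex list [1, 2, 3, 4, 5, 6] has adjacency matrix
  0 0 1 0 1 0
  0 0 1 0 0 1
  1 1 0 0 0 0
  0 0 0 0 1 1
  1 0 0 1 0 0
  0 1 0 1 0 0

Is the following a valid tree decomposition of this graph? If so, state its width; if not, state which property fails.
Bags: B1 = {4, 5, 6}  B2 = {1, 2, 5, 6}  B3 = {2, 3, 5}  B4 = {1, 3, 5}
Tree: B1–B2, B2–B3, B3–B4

No — bags containing vertex 1 are not connected in the tree.

A tree decomposition must satisfy three properties: every vertex lies in some bag; for every edge, both endpoints lie together in some bag; and for every vertex, the bags containing it form a connected subtree. Here bags containing vertex 1 are not connected in the tree, so the decomposition is invalid.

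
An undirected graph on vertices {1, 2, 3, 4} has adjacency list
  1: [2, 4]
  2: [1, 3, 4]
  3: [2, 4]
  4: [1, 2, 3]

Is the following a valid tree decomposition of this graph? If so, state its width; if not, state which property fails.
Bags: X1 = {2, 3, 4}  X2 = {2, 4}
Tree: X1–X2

No — vertex 1 appears in no bag.

A tree decomposition must satisfy three properties: every vertex lies in some bag; for every edge, both endpoints lie together in some bag; and for every vertex, the bags containing it form a connected subtree. Here vertex 1 appears in no bag, so the decomposition is invalid.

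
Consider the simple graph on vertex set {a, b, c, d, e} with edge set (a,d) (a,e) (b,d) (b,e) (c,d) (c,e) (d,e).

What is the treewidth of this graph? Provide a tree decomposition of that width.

The largest bag has 3 vertices, giving width 2; this decomposition certifies tw(G) ≤ 2. On the other hand G contains the 3-clique {c, d, e}. A clique must lie in a single bag of any decomposition, so no decomposition can have width below 2. Therefore the treewidth is 2.

Treewidth 2.
One optimal decomposition is:
Bags: B1 = {a, d, e}  B2 = {c, d, e}  B3 = {b, d, e}
Tree: B1–B2, B1–B3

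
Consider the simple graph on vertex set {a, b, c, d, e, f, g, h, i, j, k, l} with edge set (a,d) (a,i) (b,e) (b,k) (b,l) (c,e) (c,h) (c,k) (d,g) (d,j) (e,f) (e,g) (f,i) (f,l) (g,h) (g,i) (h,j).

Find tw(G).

3

A width-3 tree decomposition is:
Bags: B1 = {a, d, h, j}  B2 = {a, d, g, h}  B3 = {a, g, h, i}  B4 = {c, g, h, i}  B5 = {c, e, g, i}  B6 = {c, e, f, i}  B7 = {c, e, f, k}  B8 = {b, e, f, k}  B9 = {b, f, k, l}
Tree: B1–B2, B2–B3, B3–B4, B4–B5, B5–B6, B6–B7, B7–B8, B8–B9
Every bag has size at most 4, so the width is 4 − 1 = 3 and tw(G) ≤ 3. For the lower bound: the 4 vertex sets {a,d,j}, {h}, {g}, {c,e,f,i} are disjoint, each induces a connected subgraph, and every pair is joined by at least one edge of G. Contracting each set to a single vertex therefore yields K_{4} as a minor, and since treewidth is minor-monotone, tw(G) ≥ tw(K_{4}) = 3. Combining the bounds, tw(G) = 3.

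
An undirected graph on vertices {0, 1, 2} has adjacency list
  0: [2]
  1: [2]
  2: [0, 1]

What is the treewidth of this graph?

A width-1 tree decomposition is:
Bags: B1 = {1, 2}  B2 = {0, 2}
Tree: B1–B2
The largest bag has 2 vertices, giving width 1; this decomposition certifies tw(G) ≤ 1. Since G has at least one edge (e.g. 2–1), it is not an edgeless graph, so tw(G) ≥ 1. Hence tw(G) = 1 exactly.

1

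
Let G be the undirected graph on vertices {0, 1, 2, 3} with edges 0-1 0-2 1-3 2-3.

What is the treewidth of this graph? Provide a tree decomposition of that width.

The largest bag has 3 vertices, giving width 2; this decomposition certifies tw(G) ≤ 2. For the lower bound, G contains the cycle 3–1–0–2–3, so G is not a forest; only forests have treewidth ≤ 1, hence tw(G) ≥ 2. Therefore the treewidth is 2.

Treewidth 2.
Bags: B1 = {0, 1, 3}  B2 = {0, 2, 3}
Tree: B1–B2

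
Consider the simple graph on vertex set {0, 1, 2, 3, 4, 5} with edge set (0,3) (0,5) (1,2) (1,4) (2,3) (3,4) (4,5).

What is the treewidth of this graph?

2

A width-2 tree decomposition is:
Bags: B1 = {1, 2, 3}  B2 = {1, 3, 4}  B3 = {0, 3, 4}  B4 = {0, 4, 5}
Tree: B1–B2, B2–B3, B3–B4
The largest bag has 3 vertices, giving width 2; this decomposition certifies tw(G) ≤ 2. The edges 2–1–4–3–2 form a cycle, so G is not a tree and its treewidth is at least 2. The upper and lower bounds meet at 2, so that is the treewidth.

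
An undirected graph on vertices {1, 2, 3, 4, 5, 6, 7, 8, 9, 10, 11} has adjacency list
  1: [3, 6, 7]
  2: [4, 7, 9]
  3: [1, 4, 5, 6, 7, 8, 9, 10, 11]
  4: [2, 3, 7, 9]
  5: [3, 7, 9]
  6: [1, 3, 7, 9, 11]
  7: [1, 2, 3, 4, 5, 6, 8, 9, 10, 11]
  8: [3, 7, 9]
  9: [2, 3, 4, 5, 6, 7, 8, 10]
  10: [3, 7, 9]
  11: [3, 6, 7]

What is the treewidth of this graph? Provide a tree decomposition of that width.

Treewidth 3.
One optimal decomposition is:
Bags: B1 = {3, 6, 7, 9}  B2 = {1, 3, 6, 7}  B3 = {3, 4, 7, 9}  B4 = {3, 7, 9, 10}  B5 = {3, 7, 8, 9}  B6 = {3, 5, 7, 9}  B7 = {2, 4, 7, 9}  B8 = {3, 6, 7, 11}
Tree: B1–B2, B1–B3, B1–B4, B4–B5, B4–B6, B3–B7, B1–B8

Each bag holds 4 vertices, so the decomposition has width 3, which upper-bounds the treewidth. For the lower bound, the 4 vertices {2, 4, 7, 9} are pairwise adjacent, and any tree decomposition puts a clique entirely inside one bag — forcing width ≥ 3. Combining the bounds, tw(G) = 3.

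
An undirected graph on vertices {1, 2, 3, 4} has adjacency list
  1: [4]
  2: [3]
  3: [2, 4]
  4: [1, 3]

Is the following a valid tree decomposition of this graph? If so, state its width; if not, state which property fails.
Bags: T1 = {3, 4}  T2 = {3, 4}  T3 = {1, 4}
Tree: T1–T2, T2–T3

A tree decomposition must satisfy three properties: every vertex lies in some bag; for every edge, both endpoints lie together in some bag; and for every vertex, the bags containing it form a connected subtree. Here vertex 2 appears in no bag, so the decomposition is invalid.

No — vertex 2 appears in no bag.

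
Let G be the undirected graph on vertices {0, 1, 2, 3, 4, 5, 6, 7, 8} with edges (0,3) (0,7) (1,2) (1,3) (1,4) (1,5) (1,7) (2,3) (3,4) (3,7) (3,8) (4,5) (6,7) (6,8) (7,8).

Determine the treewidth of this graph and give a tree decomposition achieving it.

Every bag has size at most 3, so the width is 3 − 1 = 2 and tw(G) ≤ 2. On the other hand G contains the 3-clique {0, 3, 7}. A clique must lie in a single bag of any decomposition, so no decomposition can have width below 2. Hence tw(G) = 2 exactly.

Treewidth 2.
One such decomposition:
Bags: B1 = {1, 3, 7}  B2 = {1, 3, 4}  B3 = {0, 3, 7}  B4 = {1, 4, 5}  B5 = {1, 2, 3}  B6 = {3, 7, 8}  B7 = {6, 7, 8}
Tree: B1–B2, B1–B3, B2–B4, B2–B5, B1–B6, B6–B7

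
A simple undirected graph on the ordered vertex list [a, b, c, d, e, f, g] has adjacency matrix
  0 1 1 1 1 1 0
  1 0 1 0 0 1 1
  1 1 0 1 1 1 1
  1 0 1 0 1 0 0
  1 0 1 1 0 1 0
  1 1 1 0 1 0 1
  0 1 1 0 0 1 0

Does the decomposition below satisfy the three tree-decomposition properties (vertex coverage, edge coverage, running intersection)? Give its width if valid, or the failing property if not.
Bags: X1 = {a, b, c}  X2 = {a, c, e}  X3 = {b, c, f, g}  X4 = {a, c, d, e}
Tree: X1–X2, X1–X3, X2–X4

A tree decomposition must satisfy three properties: every vertex lies in some bag; for every edge, both endpoints lie together in some bag; and for every vertex, the bags containing it form a connected subtree. Here edge (f,a) lies in no bag, so the decomposition is invalid.

No — edge (f,a) lies in no bag.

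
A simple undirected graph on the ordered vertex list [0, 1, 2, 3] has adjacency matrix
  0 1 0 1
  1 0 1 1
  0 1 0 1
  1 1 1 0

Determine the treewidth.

2

A width-2 tree decomposition is:
Bags: B1 = {0, 1, 3}  B2 = {1, 2, 3}
Tree: B1–B2
The largest bag has 3 vertices, giving width 2; this decomposition certifies tw(G) ≤ 2. On the other hand G contains the 3-clique {0, 1, 3}. A clique must lie in a single bag of any decomposition, so no decomposition can have width below 2. The upper and lower bounds meet at 2, so that is the treewidth.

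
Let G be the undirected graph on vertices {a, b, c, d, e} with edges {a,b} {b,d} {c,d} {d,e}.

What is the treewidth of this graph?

1

A width-1 tree decomposition is:
Bags: B1 = {a, b}  B2 = {b, d}  B3 = {c, d}  B4 = {d, e}
Tree: B1–B2, B2–B3, B3–B4
Each bag holds 2 vertices, so the decomposition has width 1, which upper-bounds the treewidth. Since G has at least one edge (e.g. b–a), it is not an edgeless graph, so tw(G) ≥ 1. Hence tw(G) = 1 exactly.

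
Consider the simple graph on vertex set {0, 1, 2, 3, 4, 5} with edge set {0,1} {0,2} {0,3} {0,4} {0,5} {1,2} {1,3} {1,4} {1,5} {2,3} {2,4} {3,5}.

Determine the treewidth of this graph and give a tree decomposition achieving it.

Treewidth 3.
Bags: B1 = {0, 1, 2, 3}  B2 = {0, 1, 3, 5}  B3 = {0, 1, 2, 4}
Tree: B1–B2, B1–B3

Every bag has size at most 4, so the width is 4 − 1 = 3 and tw(G) ≤ 3. Conversely, {0, 1, 2, 3} is a clique of size 4, and the vertices of any clique must share a bag in every tree decomposition; so some bag has ≥ 4 vertices and tw(G) ≥ 3. The upper and lower bounds meet at 3, so that is the treewidth.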